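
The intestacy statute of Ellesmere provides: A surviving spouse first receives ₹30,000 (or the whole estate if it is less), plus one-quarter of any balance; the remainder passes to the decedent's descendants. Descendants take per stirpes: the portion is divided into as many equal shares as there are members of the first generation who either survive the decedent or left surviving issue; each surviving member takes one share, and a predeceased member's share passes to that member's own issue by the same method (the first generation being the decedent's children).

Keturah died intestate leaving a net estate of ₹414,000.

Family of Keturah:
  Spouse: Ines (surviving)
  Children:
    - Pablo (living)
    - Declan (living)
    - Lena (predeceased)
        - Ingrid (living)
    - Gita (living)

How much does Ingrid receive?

Ingrid receives ₹72,000.

Ines first takes ₹30,000, leaving a balance of ₹384,000. Ines then takes one-quarter of the balance (₹96,000), for a total of ₹126,000. The remaining ₹288,000 passes to the descendants.
The descendants' portion (₹288,000) is divided into 4 shares of ₹72,000: Pablo, Declan, and Gita each take ₹72,000; Lena's ₹72,000 share passes to Lena's issue.
Lena's share (₹72,000) passes entirely to Ingrid.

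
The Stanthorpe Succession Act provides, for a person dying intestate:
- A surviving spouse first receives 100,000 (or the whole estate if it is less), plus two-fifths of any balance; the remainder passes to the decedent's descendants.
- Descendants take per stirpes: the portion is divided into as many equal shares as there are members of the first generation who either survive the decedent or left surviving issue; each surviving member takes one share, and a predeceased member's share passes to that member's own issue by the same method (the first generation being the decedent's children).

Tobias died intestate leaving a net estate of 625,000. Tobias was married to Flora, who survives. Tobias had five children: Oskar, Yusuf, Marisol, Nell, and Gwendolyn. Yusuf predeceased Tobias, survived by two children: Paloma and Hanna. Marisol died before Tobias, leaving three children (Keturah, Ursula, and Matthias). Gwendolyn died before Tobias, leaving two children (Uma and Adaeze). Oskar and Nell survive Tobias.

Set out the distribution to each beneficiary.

Flora: 310,000; Oskar: 63,000; Paloma: 31,500; Hanna: 31,500; Keturah: 21,000; Ursula: 21,000; Matthias: 21,000; Nell: 63,000; Uma: 31,500; Adaeze: 31,500

Flora first takes 100,000, leaving a balance of 525,000. Flora then takes two-fifths of the balance (210,000), for a total of 310,000. The remaining 315,000 passes to the descendants.
The descendants' portion (315,000) is divided into 5 shares of 63,000: Oskar and Nell each take 63,000; Yusuf's 63,000 share passes to Yusuf's issue; Marisol's 63,000 share passes to Marisol's issue; Gwendolyn's 63,000 share passes to Gwendolyn's issue.
Yusuf's share (63,000) is divided into 2 shares of 31,500: Paloma and Hanna each take 31,500.
Marisol's share (63,000) is divided into 3 shares of 21,000: Keturah, Ursula, and Matthias each take 21,000.
Gwendolyn's share (63,000) is divided into 2 shares of 31,500: Uma and Adaeze each take 31,500.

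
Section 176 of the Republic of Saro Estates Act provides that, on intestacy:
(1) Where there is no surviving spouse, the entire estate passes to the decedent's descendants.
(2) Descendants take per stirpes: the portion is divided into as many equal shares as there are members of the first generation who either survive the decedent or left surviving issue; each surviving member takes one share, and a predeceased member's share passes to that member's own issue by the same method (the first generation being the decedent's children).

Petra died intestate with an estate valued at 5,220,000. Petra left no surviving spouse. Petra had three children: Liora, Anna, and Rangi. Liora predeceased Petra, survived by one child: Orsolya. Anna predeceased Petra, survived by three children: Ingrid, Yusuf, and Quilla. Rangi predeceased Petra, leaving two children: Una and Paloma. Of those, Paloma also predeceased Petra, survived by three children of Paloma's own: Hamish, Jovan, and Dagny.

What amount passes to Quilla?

Quilla receives 580,000.

The entire 5,220,000 passes to the descendants.
That amount (5,220,000) is divided into 3 shares of 1,740,000: Liora's 1,740,000 share passes to Liora's issue; Anna's 1,740,000 share passes to Anna's issue; Rangi's 1,740,000 share passes to Rangi's issue.
Liora's share (1,740,000) passes entirely to Orsolya.
Anna's share (1,740,000) is divided into 3 shares of 580,000: Ingrid, Yusuf, and Quilla each take 580,000.
Rangi's share (1,740,000) is divided into 2 shares of 870,000: Una takes 870,000; Paloma's 870,000 share passes to Paloma's issue.
Paloma's share (870,000) is divided into 3 shares of 290,000: Hamish, Jovan, and Dagny each take 290,000.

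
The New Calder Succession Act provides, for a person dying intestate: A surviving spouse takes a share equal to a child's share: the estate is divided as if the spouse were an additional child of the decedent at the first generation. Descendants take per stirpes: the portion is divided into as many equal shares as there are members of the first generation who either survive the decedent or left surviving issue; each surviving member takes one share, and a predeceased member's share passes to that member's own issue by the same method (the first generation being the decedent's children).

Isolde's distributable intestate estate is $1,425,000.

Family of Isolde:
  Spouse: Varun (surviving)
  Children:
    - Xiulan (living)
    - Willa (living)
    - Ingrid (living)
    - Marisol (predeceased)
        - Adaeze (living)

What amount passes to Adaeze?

Adaeze receives $285,000.

The spouse counts as an additional share at the children's level, so there are 5 primary shares of $285,000. Varun takes one such share ($285,000).
The children's combined portion ($1,140,000) is divided into 4 shares of $285,000: Xiulan, Willa, and Ingrid each take $285,000; Marisol's $285,000 share passes to Marisol's issue.
Marisol's share ($285,000) passes entirely to Adaeze.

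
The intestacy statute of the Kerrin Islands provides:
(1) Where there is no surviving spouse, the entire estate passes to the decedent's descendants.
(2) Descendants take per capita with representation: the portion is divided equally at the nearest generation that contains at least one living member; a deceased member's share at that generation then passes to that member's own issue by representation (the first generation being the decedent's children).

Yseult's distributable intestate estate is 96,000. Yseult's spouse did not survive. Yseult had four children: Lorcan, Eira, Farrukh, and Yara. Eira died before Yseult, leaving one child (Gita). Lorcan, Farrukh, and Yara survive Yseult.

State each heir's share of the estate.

Lorcan: 24,000; Gita: 24,000; Farrukh: 24,000; Yara: 24,000

The entire 96,000 passes to the descendants.
That amount (96,000) is divided into 4 shares of 24,000: Lorcan, Farrukh, and Yara each take 24,000; Eira's 24,000 share passes to Eira's issue.
Eira's share (24,000) passes entirely to Gita.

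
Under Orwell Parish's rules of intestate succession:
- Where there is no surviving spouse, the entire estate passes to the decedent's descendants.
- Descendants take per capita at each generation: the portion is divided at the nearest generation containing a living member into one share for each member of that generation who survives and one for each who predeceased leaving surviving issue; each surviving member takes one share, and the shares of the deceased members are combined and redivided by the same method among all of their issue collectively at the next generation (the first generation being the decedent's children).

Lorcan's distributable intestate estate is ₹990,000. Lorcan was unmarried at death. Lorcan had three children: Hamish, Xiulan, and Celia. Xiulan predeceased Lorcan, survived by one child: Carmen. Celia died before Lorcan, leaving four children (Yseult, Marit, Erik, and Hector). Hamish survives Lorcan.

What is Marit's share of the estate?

Marit receives ₹132,000.

The entire ₹990,000 passes to the descendants.
That amount (₹990,000) is divided at the children's generation into 3 shares of ₹330,000. Hamish takes ₹330,000. The 2 shares of the deceased (Xiulan and Celia) are combined into a pool of ₹660,000.
That pool (₹660,000) is divided at the grandchildren's generation equally among Carmen, Yseult, Marit, Erik, and Hector: ₹132,000 each.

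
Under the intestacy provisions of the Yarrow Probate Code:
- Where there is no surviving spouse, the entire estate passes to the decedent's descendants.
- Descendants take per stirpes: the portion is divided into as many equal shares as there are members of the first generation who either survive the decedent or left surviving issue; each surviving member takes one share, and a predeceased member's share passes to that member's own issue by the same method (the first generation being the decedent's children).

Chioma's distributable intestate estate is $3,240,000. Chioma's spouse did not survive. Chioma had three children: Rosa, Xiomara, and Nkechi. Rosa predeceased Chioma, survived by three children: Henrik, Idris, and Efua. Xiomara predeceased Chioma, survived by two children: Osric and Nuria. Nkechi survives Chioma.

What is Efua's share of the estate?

Efua receives $360,000.

The entire $3,240,000 passes to the descendants.
That amount ($3,240,000) is divided into 3 shares of $1,080,000: Nkechi takes $1,080,000; Rosa's $1,080,000 share passes to Rosa's issue; Xiomara's $1,080,000 share passes to Xiomara's issue.
Rosa's share ($1,080,000) is divided into 3 shares of $360,000: Henrik, Idris, and Efua each take $360,000.
Xiomara's share ($1,080,000) is divided into 2 shares of $540,000: Osric and Nuria each take $540,000.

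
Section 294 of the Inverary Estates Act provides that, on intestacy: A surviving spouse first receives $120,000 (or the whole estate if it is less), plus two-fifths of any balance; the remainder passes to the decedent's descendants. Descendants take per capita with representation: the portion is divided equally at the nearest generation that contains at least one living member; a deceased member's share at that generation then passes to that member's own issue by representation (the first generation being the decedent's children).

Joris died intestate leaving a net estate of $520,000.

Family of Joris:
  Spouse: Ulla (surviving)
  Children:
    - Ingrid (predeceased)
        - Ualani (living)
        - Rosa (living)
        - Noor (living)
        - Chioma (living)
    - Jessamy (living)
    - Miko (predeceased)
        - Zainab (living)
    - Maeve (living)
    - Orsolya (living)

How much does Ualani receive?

Ualani receives $12,000.

Ulla first takes $120,000, leaving a balance of $400,000. Ulla then takes two-fifths of the balance ($160,000), for a total of $280,000. The remaining $240,000 passes to the descendants.
The descendants' portion ($240,000) is divided into 5 shares of $48,000: Jessamy, Maeve, and Orsolya each take $48,000; Ingrid's $48,000 share passes to Ingrid's issue; Miko's $48,000 share passes to Miko's issue.
Ingrid's share ($48,000) is divided into 4 shares of $12,000: Ualani, Rosa, Noor, and Chioma each take $12,000.
Miko's share ($48,000) passes entirely to Zainab.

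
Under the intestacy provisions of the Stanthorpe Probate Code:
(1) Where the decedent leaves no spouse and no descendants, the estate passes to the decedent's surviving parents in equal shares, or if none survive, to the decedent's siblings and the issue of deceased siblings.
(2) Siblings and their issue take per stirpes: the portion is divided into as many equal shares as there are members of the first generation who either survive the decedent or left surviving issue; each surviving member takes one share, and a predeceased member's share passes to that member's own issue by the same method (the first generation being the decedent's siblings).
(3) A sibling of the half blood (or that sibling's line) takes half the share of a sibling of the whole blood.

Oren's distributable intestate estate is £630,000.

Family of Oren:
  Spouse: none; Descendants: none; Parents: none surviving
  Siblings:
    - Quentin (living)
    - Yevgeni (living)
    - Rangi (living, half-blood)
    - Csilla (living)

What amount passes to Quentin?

Quentin receives £180,000.

The entire £630,000 passes to the siblings and their issue.
Counting each half-blood sibling's line as half a unit, there are 7/2 units in £630,000, so one unit is £180,000. Whole-blood lines (Quentin, Yevgeni, and Csilla) take £180,000 each; half-blood lines (Rangi) take £90,000 each.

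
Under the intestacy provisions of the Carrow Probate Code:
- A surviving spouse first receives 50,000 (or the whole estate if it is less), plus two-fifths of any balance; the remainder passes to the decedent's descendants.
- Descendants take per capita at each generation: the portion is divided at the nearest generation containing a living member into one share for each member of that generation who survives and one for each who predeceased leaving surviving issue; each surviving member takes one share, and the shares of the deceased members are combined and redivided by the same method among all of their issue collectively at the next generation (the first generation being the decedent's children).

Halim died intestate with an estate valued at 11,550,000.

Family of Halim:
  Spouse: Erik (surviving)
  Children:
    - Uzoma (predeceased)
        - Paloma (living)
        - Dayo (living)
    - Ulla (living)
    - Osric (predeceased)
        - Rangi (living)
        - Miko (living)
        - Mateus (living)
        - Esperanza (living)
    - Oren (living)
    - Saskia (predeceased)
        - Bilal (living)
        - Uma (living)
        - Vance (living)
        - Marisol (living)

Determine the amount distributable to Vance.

Erik first takes 50,000, leaving a balance of 11,500,000. Erik then takes two-fifths of the balance (4,600,000), for a total of 4,650,000. The remaining 6,900,000 passes to the descendants.
The descendants' portion (6,900,000) is divided at the children's generation into 5 shares of 1,380,000. Ulla and Oren each take 1,380,000. The 3 shares of the deceased (Uzoma, Osric, and Saskia) are combined into a pool of 4,140,000.
That pool (4,140,000) is divided at the grandchildren's generation equally among Paloma, Dayo, Rangi, Miko, Mateus, Esperanza, Bilal, Uma, Vance, and Marisol: 414,000 each.

Vance receives 414,000.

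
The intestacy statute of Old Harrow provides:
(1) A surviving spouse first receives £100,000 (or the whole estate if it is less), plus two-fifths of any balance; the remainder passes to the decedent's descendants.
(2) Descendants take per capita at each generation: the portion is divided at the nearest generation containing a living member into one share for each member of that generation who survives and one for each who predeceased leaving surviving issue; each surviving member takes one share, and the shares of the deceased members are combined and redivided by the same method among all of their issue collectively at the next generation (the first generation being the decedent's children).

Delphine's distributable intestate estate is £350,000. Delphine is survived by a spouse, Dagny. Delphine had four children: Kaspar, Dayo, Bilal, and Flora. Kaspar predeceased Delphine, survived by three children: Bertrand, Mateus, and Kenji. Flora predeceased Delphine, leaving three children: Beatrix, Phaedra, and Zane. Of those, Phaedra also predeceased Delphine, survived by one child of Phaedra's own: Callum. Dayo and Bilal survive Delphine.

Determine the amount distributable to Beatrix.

Beatrix receives £12,500.

Dagny first takes £100,000, leaving a balance of £250,000. Dagny then takes two-fifths of the balance (£100,000), for a total of £200,000. The remaining £150,000 passes to the descendants.
The descendants' portion (£150,000) is divided at the children's generation into 4 shares of £37,500. Dayo and Bilal each take £37,500. The 2 shares of the deceased (Kaspar and Flora) are combined into a pool of £75,000.
That pool (£75,000) is divided at the grandchildren's generation into 6 shares of £12,500. Bertrand, Mateus, Kenji, Beatrix, and Zane each take £12,500. The remaining share for the deceased Phaedra (£12,500) is carried to the next generation.
That pool (£12,500) passes entirely to Callum, the sole taker at the great-grandchildren's generation.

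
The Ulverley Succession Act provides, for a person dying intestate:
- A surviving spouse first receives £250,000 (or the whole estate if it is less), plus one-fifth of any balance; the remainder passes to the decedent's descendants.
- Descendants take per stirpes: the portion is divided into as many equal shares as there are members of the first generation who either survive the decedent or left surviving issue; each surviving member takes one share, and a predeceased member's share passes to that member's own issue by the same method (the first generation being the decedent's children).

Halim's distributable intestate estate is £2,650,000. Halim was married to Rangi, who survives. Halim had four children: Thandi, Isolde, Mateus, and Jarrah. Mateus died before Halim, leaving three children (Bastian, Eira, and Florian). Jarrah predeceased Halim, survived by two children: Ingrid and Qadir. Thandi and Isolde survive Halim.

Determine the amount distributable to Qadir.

Rangi first takes £250,000, leaving a balance of £2,400,000. Rangi then takes one-fifth of the balance (£480,000), for a total of £730,000. The remaining £1,920,000 passes to the descendants.
The descendants' portion (£1,920,000) is divided into 4 shares of £480,000: Thandi and Isolde each take £480,000; Mateus's £480,000 share passes to Mateus's issue; Jarrah's £480,000 share passes to Jarrah's issue.
Mateus's share (£480,000) is divided into 3 shares of £160,000: Bastian, Eira, and Florian each take £160,000.
Jarrah's share (£480,000) is divided into 2 shares of £240,000: Ingrid and Qadir each take £240,000.

Qadir receives £240,000.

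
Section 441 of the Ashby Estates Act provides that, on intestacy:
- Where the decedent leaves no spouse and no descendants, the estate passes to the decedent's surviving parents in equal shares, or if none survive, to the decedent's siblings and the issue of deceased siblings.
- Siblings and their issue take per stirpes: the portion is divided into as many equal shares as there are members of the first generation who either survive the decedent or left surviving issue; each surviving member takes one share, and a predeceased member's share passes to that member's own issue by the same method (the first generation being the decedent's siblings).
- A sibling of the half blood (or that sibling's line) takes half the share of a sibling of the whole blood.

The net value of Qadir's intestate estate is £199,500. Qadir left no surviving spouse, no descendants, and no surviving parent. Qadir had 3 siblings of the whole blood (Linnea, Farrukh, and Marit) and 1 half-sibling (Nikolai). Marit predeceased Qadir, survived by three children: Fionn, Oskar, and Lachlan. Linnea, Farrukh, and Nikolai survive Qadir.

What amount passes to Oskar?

Oskar receives £19,000.

The entire £199,500 passes to the siblings and their issue.
Counting each half-blood sibling's line as half a unit, there are 7/2 units in £199,500, so one unit is £57,000. Whole-blood lines (Linnea, Farrukh, and Marit) take £57,000 each; half-blood lines (Nikolai) take £28,500 each.
Marit's share (£57,000) is divided into 3 shares of £19,000: Fionn, Oskar, and Lachlan each take £19,000.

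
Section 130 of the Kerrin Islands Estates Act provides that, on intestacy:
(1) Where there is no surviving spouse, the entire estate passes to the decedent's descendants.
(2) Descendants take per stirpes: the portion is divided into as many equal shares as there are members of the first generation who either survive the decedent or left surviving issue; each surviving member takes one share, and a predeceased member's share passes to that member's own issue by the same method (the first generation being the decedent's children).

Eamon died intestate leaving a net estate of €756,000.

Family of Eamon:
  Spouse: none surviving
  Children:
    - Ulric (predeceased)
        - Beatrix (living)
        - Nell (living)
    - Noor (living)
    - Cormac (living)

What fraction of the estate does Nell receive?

The entire €756,000 passes to the descendants.
That amount (€756,000) is divided into 3 shares of €252,000: Noor and Cormac each take €252,000; Ulric's €252,000 share passes to Ulric's issue.
Ulric's share (€252,000) is divided into 2 shares of €126,000: Beatrix and Nell each take €126,000.

Nell receives 1/6 of the estate.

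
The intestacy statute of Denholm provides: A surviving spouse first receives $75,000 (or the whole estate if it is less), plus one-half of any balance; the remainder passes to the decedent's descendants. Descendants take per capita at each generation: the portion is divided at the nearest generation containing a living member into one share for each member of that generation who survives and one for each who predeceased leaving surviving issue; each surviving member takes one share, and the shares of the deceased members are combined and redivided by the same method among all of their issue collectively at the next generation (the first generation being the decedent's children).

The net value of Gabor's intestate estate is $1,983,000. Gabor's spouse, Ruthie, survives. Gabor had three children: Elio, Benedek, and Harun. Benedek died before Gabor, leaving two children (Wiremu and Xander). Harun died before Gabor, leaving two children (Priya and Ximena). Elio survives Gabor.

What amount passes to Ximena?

Ruthie first takes $75,000, leaving a balance of $1,908,000. Ruthie then takes one-half of the balance ($954,000), for a total of $1,029,000. The remaining $954,000 passes to the descendants.
The descendants' portion ($954,000) is divided at the children's generation into 3 shares of $318,000. Elio takes $318,000. The 2 shares of the deceased (Benedek and Harun) are combined into a pool of $636,000.
That pool ($636,000) is divided at the grandchildren's generation equally among Wiremu, Xander, Priya, and Ximena: $159,000 each.

Ximena receives $159,000.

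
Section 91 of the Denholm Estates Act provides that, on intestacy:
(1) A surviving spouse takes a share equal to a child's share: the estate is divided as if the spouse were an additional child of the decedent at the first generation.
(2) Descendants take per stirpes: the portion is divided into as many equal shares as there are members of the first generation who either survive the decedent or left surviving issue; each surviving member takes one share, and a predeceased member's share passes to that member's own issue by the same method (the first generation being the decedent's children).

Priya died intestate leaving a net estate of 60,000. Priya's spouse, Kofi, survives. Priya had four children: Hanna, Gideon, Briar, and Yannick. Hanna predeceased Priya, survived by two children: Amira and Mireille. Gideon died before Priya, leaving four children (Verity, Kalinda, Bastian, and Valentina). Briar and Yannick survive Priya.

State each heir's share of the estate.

The spouse counts as an additional share at the children's level, so there are 5 primary shares of 12,000. Kofi takes one such share (12,000).
The children's combined portion (48,000) is divided into 4 shares of 12,000: Briar and Yannick each take 12,000; Hanna's 12,000 share passes to Hanna's issue; Gideon's 12,000 share passes to Gideon's issue.
Hanna's share (12,000) is divided into 2 shares of 6,000: Amira and Mireille each take 6,000.
Gideon's share (12,000) is divided into 4 shares of 3,000: Verity, Kalinda, Bastian, and Valentina each take 3,000.

Kofi: 12,000; Amira: 6,000; Mireille: 6,000; Verity: 3,000; Kalinda: 3,000; Bastian: 3,000; Valentina: 3,000; Briar: 12,000; Yannick: 12,000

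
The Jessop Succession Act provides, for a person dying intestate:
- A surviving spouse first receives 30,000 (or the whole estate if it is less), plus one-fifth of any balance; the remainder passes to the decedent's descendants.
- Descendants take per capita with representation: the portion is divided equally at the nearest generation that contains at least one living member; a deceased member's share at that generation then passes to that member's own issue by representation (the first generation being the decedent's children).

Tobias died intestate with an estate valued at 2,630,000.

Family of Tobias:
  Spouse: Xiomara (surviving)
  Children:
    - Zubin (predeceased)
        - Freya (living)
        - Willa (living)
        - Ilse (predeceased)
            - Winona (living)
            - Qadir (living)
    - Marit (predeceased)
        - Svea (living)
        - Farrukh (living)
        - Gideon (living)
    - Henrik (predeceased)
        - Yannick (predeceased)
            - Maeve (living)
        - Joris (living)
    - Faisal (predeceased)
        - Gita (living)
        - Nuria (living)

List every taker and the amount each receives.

Xiomara first takes 30,000, leaving a balance of 2,600,000. Xiomara then takes one-fifth of the balance (520,000), for a total of 550,000. The remaining 2,080,000 passes to the descendants.
No child survives, so the initial division is made at the grandchildren's generation.
The descendants' portion (2,080,000) is divided into 10 shares of 208,000: Freya, Willa, Svea, Farrukh, Gideon, Joris, Gita, and Nuria each take 208,000; Ilse's 208,000 share passes to Ilse's issue; Yannick's 208,000 share passes to Yannick's issue.
Ilse's share (208,000) is divided into 2 shares of 104,000: Winona and Qadir each take 104,000.
Yannick's share (208,000) passes entirely to Maeve.

Xiomara: 550,000; Freya: 208,000; Willa: 208,000; Winona: 104,000; Qadir: 104,000; Svea: 208,000; Farrukh: 208,000; Gideon: 208,000; Maeve: 208,000; Joris: 208,000; Gita: 208,000; Nuria: 208,000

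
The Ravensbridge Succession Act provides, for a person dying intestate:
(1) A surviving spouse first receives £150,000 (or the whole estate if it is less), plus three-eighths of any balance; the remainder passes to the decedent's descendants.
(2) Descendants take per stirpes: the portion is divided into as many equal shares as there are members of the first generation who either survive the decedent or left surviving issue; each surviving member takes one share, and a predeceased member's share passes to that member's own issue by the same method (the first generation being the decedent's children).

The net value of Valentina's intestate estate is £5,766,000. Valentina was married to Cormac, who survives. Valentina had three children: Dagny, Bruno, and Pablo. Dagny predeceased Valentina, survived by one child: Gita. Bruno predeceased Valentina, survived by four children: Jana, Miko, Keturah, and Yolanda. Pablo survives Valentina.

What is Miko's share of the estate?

Cormac first takes £150,000, leaving a balance of £5,616,000. Cormac then takes three-eighths of the balance (£2,106,000), for a total of £2,256,000. The remaining £3,510,000 passes to the descendants.
The descendants' portion (£3,510,000) is divided into 3 shares of £1,170,000: Pablo takes £1,170,000; Dagny's £1,170,000 share passes to Dagny's issue; Bruno's £1,170,000 share passes to Bruno's issue.
Dagny's share (£1,170,000) passes entirely to Gita.
Bruno's share (£1,170,000) is divided into 4 shares of £292,500: Jana, Miko, Keturah, and Yolanda each take £292,500.

Miko receives £292,500.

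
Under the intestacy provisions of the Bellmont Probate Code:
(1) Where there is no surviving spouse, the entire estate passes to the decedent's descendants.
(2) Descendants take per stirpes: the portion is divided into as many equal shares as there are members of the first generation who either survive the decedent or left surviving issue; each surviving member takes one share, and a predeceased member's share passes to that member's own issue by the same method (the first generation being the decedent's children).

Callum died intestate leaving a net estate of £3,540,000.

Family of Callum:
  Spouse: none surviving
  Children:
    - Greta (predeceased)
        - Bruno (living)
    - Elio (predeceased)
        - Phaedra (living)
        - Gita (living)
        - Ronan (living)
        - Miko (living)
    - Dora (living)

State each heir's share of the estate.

Bruno: £1,180,000; Phaedra: £295,000; Gita: £295,000; Ronan: £295,000; Miko: £295,000; Dora: £1,180,000

The entire £3,540,000 passes to the descendants.
That amount (£3,540,000) is divided into 3 shares of £1,180,000: Dora takes £1,180,000; Greta's £1,180,000 share passes to Greta's issue; Elio's £1,180,000 share passes to Elio's issue.
Greta's share (£1,180,000) passes entirely to Bruno.
Elio's share (£1,180,000) is divided into 4 shares of £295,000: Phaedra, Gita, Ronan, and Miko each take £295,000.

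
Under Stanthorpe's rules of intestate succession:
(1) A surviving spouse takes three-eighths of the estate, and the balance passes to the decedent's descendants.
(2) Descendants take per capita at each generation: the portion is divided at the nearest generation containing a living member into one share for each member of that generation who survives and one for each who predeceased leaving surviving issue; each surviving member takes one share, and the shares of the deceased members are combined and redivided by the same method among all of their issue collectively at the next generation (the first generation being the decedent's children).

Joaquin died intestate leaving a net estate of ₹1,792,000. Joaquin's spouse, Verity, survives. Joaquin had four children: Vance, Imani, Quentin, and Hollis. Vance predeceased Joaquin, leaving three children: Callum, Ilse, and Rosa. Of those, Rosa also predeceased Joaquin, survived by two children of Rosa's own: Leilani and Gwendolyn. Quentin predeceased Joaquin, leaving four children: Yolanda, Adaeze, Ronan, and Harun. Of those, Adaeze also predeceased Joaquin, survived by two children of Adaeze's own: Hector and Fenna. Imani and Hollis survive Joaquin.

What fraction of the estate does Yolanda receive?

Yolanda receives 5/112 of the estate.

Verity takes three-eighths of ₹1,792,000 = ₹672,000. The remaining ₹1,120,000 passes to the descendants.
The descendants' portion (₹1,120,000) is divided at the children's generation into 4 shares of ₹280,000. Imani and Hollis each take ₹280,000. The 2 shares of the deceased (Vance and Quentin) are combined into a pool of ₹560,000.
That pool (₹560,000) is divided at the grandchildren's generation into 7 shares of ₹80,000. Callum, Ilse, Yolanda, Ronan, and Harun each take ₹80,000. The 2 shares of the deceased (Rosa and Adaeze) are combined into a pool of ₹160,000.
That pool (₹160,000) is divided at the great-grandchildren's generation equally among Leilani, Gwendolyn, Hector, and Fenna: ₹40,000 each.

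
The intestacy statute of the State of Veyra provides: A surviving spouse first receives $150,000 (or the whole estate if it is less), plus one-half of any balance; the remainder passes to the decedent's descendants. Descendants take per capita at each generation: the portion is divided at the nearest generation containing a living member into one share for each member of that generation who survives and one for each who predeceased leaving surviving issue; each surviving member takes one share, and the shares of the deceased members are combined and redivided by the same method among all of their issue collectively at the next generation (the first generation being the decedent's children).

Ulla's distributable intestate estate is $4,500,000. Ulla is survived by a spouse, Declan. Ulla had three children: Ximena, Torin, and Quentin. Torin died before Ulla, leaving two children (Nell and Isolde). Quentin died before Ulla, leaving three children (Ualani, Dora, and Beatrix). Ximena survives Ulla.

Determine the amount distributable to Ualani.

Ualani receives $290,000.

Declan first takes $150,000, leaving a balance of $4,350,000. Declan then takes one-half of the balance ($2,175,000), for a total of $2,325,000. The remaining $2,175,000 passes to the descendants.
The descendants' portion ($2,175,000) is divided at the children's generation into 3 shares of $725,000. Ximena takes $725,000. The 2 shares of the deceased (Torin and Quentin) are combined into a pool of $1,450,000.
That pool ($1,450,000) is divided at the grandchildren's generation equally among Nell, Isolde, Ualani, Dora, and Beatrix: $290,000 each.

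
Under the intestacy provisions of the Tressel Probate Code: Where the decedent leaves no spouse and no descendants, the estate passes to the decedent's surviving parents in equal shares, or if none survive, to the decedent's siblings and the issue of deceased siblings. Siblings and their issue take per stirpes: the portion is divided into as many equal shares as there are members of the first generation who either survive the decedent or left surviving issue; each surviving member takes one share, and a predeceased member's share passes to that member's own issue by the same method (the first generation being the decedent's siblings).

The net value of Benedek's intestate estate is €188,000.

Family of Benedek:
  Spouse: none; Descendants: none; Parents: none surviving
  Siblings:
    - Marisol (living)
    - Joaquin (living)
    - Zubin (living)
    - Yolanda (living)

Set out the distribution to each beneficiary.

Marisol: €47,000; Joaquin: €47,000; Zubin: €47,000; Yolanda: €47,000

The entire €188,000 passes to the siblings and their issue.
That amount (€188,000) is divided into 4 shares of €47,000: Marisol, Joaquin, Zubin, and Yolanda each take €47,000.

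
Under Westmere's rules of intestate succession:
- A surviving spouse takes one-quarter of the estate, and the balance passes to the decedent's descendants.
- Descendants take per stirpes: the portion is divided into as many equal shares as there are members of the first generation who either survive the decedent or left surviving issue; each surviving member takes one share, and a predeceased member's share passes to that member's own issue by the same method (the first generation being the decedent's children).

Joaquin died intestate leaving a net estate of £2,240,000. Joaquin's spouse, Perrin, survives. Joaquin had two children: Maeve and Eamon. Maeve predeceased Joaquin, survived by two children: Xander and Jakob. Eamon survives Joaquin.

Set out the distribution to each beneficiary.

Perrin takes one-quarter of £2,240,000 = £560,000. The remaining £1,680,000 passes to the descendants.
The descendants' portion (£1,680,000) is divided into 2 shares of £840,000: Eamon takes £840,000; Maeve's £840,000 share passes to Maeve's issue.
Maeve's share (£840,000) is divided into 2 shares of £420,000: Xander and Jakob each take £420,000.

Perrin: £560,000; Xander: £420,000; Jakob: £420,000; Eamon: £840,000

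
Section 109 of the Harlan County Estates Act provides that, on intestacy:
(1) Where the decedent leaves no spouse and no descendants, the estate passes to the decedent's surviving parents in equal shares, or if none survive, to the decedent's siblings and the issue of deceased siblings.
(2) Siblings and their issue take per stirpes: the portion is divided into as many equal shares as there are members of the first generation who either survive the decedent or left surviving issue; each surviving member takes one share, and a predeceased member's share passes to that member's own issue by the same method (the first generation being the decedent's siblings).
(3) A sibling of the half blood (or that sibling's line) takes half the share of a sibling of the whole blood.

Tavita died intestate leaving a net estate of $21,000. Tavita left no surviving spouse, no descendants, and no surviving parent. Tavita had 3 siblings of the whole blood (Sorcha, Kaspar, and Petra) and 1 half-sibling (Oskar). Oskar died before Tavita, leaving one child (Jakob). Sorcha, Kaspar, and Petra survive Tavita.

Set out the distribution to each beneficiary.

Jakob: $3,000; Sorcha: $6,000; Kaspar: $6,000; Petra: $6,000

The entire $21,000 passes to the siblings and their issue.
Counting each half-blood sibling's line as half a unit, there are 7/2 units in $21,000, so one unit is $6,000. Whole-blood lines (Sorcha, Kaspar, and Petra) take $6,000 each; half-blood lines (Oskar) take $3,000 each.
Oskar's share ($3,000) passes entirely to Jakob.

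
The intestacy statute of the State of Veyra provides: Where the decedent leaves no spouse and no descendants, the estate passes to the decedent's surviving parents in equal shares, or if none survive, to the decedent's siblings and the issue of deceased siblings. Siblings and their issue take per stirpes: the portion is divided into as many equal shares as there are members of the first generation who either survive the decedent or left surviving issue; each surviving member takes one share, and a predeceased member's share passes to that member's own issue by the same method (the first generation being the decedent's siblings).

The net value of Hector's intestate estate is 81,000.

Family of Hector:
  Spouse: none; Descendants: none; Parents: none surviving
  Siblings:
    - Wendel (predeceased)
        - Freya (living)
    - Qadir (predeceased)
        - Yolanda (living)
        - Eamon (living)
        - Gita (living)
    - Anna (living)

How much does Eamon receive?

Eamon receives 9,000.

The entire 81,000 passes to the siblings and their issue.
That amount (81,000) is divided into 3 shares of 27,000: Anna takes 27,000; Wendel's 27,000 share passes to Wendel's issue; Qadir's 27,000 share passes to Qadir's issue.
Wendel's share (27,000) passes entirely to Freya.
Qadir's share (27,000) is divided into 3 shares of 9,000: Yolanda, Eamon, and Gita each take 9,000.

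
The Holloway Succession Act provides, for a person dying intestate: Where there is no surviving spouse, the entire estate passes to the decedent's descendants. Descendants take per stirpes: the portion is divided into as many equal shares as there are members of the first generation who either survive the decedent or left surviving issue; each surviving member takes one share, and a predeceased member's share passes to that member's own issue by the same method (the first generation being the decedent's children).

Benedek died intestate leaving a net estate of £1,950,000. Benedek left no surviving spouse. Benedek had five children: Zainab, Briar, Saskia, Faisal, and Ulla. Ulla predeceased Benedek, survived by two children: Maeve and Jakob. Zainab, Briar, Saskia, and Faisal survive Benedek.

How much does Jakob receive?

Jakob receives £195,000.

The entire £1,950,000 passes to the descendants.
That amount (£1,950,000) is divided into 5 shares of £390,000: Zainab, Briar, Saskia, and Faisal each take £390,000; Ulla's £390,000 share passes to Ulla's issue.
Ulla's share (£390,000) is divided into 2 shares of £195,000: Maeve and Jakob each take £195,000.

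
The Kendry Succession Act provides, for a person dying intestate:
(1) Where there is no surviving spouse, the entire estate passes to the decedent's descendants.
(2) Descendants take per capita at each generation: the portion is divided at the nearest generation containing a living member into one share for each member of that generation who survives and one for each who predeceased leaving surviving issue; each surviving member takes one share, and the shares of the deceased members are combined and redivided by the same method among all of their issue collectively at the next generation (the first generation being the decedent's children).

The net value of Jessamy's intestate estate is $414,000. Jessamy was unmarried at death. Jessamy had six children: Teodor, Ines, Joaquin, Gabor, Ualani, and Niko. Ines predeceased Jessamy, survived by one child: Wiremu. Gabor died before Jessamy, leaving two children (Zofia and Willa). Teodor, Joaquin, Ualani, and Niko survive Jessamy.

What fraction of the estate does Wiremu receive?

The entire $414,000 passes to the descendants.
That amount ($414,000) is divided at the children's generation into 6 shares of $69,000. Teodor, Joaquin, Ualani, and Niko each take $69,000. The 2 shares of the deceased (Ines and Gabor) are combined into a pool of $138,000.
That pool ($138,000) is divided at the grandchildren's generation equally among Wiremu, Zofia, and Willa: $46,000 each.

Wiremu receives 1/9 of the estate.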